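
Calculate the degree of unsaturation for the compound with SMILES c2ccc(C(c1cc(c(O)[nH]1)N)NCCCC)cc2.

Molecular formula from the SMILES: C15H21N3O.
DoU = (2C + 2 + N − H − X)/2 = (2·15 + 2 + 3 − 21 − 0)/2 = 14/2 = 7.
(Structurally: 2 ring(s) + 5 π bond(s) = 7.)

7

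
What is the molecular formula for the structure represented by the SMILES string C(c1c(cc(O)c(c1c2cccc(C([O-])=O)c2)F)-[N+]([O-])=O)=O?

Heavy atoms from the SMILES: 14 C, 1 F, 1 N, 6 O.
Implicit hydrogens by atom environment:
  7 × C (aromatic): no H
  5 × C (aromatic): 1 H each → 5
  3 × O: no H
  2 × O (charge -1): no H
  1 × C: 1 H
  1 × C: no H
  1 × F: no H
  1 × N (charge +1): no H
  1 × O: 1 H
  Total hydrogens = 7.
Net charge -1.
Molecular formula: C14H7FNO6-

C14H7FNO6-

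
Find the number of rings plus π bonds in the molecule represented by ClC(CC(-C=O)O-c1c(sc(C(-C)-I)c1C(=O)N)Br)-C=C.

6

Molecular formula from the SMILES: C13H14BrClINO3S.
DoU = (2C + 2 + N − H − X)/2 = (2·13 + 2 + 1 − 14 − 3)/2 = 12/2 = 6.
(Structurally: 1 ring(s) + 5 π bond(s) = 6.)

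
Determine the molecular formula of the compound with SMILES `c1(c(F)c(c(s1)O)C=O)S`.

C5H3FO2S2

Heavy atoms from the SMILES: 5 C, 1 F, 2 O, 2 S.
Implicit hydrogens by atom environment:
  4 × C (aromatic): no H
  1 × C: 1 H
  1 × F: no H
  1 × O: 1 H
  1 × O: no H
  1 × S: 1 H
  1 × S (aromatic): no H
  Total hydrogens = 3.
Molecular formula: C5H3FO2S2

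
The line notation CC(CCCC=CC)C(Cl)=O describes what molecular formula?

C9H15ClO

Heavy atoms from the SMILES: 9 C, 1 Cl, 1 O.
Implicit hydrogens by atom environment:
  3 × C: 2 H each → 6
  3 × C: 1 H each → 3
  2 × C: 3 H each → 6
  1 × C: no H
  1 × Cl: no H
  1 × O: no H
  Total hydrogens = 15.
Molecular formula: C9H15ClO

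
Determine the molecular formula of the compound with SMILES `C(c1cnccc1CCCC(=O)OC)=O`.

Heavy atoms from the SMILES: 11 C, 1 N, 3 O.
Implicit hydrogens by atom environment:
  3 × C: 2 H each → 6
  3 × C (aromatic): 1 H each → 3
  3 × O: no H
  2 × C (aromatic): no H
  1 × C: 3 H
  1 × C: 1 H
  1 × C: no H
  1 × N (aromatic): no H
  Total hydrogens = 13.
Molecular formula: C11H13NO3

C11H13NO3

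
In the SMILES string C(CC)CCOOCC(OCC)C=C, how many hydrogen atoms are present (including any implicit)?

Hydrogens are implicit in SMILES; fill each atom to its normal valence:
  7 × C: 2 H each → 14
  3 × O: no H
  2 × C: 3 H each → 6
  2 × C: 1 H each → 2
  Total hydrogens = 22.

22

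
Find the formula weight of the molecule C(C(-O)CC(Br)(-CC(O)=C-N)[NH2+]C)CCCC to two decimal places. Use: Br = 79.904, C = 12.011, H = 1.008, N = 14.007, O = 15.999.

310.26

Molecular formula: C12H26BrN2O2+.
M = 1×79.904 + 12×12.011 + 26×1.008 + 2×14.007 + 2×15.999 = 310.26 g/mol.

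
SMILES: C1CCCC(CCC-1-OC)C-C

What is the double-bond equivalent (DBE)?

Molecular formula from the SMILES: C11H22O.
DoU = (2C + 2 + N − H − X)/2 = (2·11 + 2 + 0 − 22 − 0)/2 = 2/2 = 1.
(Structurally: 1 ring(s) + 0 π bond(s) = 1.)

1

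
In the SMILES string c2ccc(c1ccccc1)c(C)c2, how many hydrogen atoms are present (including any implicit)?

12

Hydrogens are implicit in SMILES; fill each atom to its normal valence:
  9 × C (aromatic): 1 H each → 9
  3 × C (aromatic): no H
  1 × C: 3 H
  Total hydrogens = 12.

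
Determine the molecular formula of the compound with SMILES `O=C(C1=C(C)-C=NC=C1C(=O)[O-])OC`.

Heavy atoms from the SMILES: 9 C, 1 N, 4 O.
Implicit hydrogens by atom environment:
  3 × C (aromatic): no H
  3 × O: no H
  2 × C: 3 H each → 6
  2 × C (aromatic): 1 H each → 2
  2 × C: no H
  1 × N (aromatic): no H
  1 × O (charge -1): no H
  Total hydrogens = 8.
Net charge -1.
Molecular formula: C9H8NO4-

C9H8NO4-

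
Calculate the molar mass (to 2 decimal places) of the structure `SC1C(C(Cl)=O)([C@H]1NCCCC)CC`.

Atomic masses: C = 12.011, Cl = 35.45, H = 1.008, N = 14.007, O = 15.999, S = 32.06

Molecular formula: C10H18ClNOS.
M = 10×12.011 + 1×35.45 + 18×1.008 + 1×14.007 + 1×15.999 + 1×32.06 = 235.77 g/mol.

235.77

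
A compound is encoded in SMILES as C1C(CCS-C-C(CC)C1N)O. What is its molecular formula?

C9H19NOS

Heavy atoms from the SMILES: 9 C, 1 N, 1 O, 1 S.
Implicit hydrogens by atom environment:
  5 × C: 2 H each → 10
  3 × C: 1 H each → 3
  1 × C: 3 H
  1 × N: 2 H
  1 × O: 1 H
  1 × S: no H
  Total hydrogens = 19.
Molecular formula: C9H19NOS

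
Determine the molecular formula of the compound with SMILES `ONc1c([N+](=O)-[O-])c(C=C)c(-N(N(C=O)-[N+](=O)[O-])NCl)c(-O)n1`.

C8H8ClN7O7

Heavy atoms from the SMILES: 8 C, 1 Cl, 7 N, 7 O.
Implicit hydrogens by atom environment:
  5 × C (aromatic): no H
  3 × O: no H
  2 × C: 1 H each → 2
  2 × N: 1 H each → 2
  2 × N: no H
  2 × N (charge +1): no H
  2 × O: 1 H each → 2
  2 × O (charge -1): no H
  1 × C: 2 H
  1 × Cl: no H
  1 × N (aromatic): no H
  Total hydrogens = 8.
Molecular formula: C8H8ClN7O7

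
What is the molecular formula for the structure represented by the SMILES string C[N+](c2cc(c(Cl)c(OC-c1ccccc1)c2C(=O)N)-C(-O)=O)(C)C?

Heavy atoms from the SMILES: 18 C, 1 Cl, 2 N, 4 O.
Implicit hydrogens by atom environment:
  6 × C (aromatic): 1 H each → 6
  6 × C (aromatic): no H
  3 × C: 3 H each → 9
  3 × O: no H
  2 × C: no H
  1 × C: 2 H
  1 × Cl: no H
  1 × N: 2 H
  1 × N (charge +1): no H
  1 × O: 1 H
  Total hydrogens = 20.
Net charge +1.
Molecular formula: C18H20ClN2O4+

C18H20ClN2O4+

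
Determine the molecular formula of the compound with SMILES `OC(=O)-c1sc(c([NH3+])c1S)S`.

C5H6NO2S3+

Heavy atoms from the SMILES: 5 C, 1 N, 2 O, 3 S.
Implicit hydrogens by atom environment:
  4 × C (aromatic): no H
  2 × S: 1 H each → 2
  1 × C: no H
  1 × N (charge +1): 3 H
  1 × O: 1 H
  1 × O: no H
  1 × S (aromatic): no H
  Total hydrogens = 6.
Net charge +1.
Molecular formula: C5H6NO2S3+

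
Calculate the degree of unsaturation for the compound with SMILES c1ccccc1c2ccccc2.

Molecular formula from the SMILES: C12H10.
DoU = (2C + 2 + N − H − X)/2 = (2·12 + 2 + 0 − 10 − 0)/2 = 16/2 = 8.
(Structurally: 2 ring(s) + 6 π bond(s) = 8.)

8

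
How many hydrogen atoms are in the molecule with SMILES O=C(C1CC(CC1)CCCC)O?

Hydrogens are implicit in SMILES; fill each atom to its normal valence:
  6 × C: 2 H each → 12
  2 × C: 1 H each → 2
  1 × C: 3 H
  1 × C: no H
  1 × O: 1 H
  1 × O: no H
  Total hydrogens = 18.

18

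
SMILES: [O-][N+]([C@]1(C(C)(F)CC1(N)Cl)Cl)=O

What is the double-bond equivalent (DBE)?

2

Molecular formula from the SMILES: C5H7Cl2FN2O2.
DoU = (2C + 2 + N − H − X)/2 = (2·5 + 2 + 2 − 7 − 3)/2 = 4/2 = 2.
(Structurally: 1 ring(s) + 1 π bond(s) = 2.)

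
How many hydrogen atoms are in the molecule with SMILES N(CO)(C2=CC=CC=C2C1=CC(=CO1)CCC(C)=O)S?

Hydrogens are implicit in SMILES; fill each atom to its normal valence:
  6 × C (aromatic): 1 H each → 6
  4 × C (aromatic): no H
  3 × C: 2 H each → 6
  1 × C: 3 H
  1 × C: no H
  1 × N: no H
  1 × O: 1 H
  1 × O (aromatic): no H
  1 × O: no H
  1 × S: 1 H
  Total hydrogens = 17.

17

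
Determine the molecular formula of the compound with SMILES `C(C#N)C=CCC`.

C6H9N

Heavy atoms from the SMILES: 6 C, 1 N.
Implicit hydrogens by atom environment:
  2 × C: 2 H each → 4
  2 × C: 1 H each → 2
  1 × C: 3 H
  1 × C: no H
  1 × N: no H
  Total hydrogens = 9.
Molecular formula: C6H9N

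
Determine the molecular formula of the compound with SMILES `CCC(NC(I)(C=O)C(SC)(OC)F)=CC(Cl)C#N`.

C11H15ClFIN2O2S

Heavy atoms from the SMILES: 11 C, 1 Cl, 1 F, 1 I, 2 N, 2 O, 1 S.
Implicit hydrogens by atom environment:
  4 × C: no H
  3 × C: 3 H each → 9
  3 × C: 1 H each → 3
  2 × O: no H
  1 × C: 2 H
  1 × Cl: no H
  1 × F: no H
  1 × I: no H
  1 × N: 1 H
  1 × N: no H
  1 × S: no H
  Total hydrogens = 15.
Molecular formula: C11H15ClFIN2O2S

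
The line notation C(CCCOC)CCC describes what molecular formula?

C8H18O

Heavy atoms from the SMILES: 8 C, 1 O.
Implicit hydrogens by atom environment:
  6 × C: 2 H each → 12
  2 × C: 3 H each → 6
  1 × O: no H
  Total hydrogens = 18.
Molecular formula: C8H18O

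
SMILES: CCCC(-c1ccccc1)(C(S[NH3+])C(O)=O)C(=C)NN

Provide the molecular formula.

C14H22N3O2S+

Heavy atoms from the SMILES: 14 C, 3 N, 2 O, 1 S.
Implicit hydrogens by atom environment:
  5 × C (aromatic): 1 H each → 5
  3 × C: 2 H each → 6
  3 × C: no H
  1 × C: 3 H
  1 × C: 1 H
  1 × C (aromatic): no H
  1 × N (charge +1): 3 H
  1 × N: 2 H
  1 × N: 1 H
  1 × O: 1 H
  1 × O: no H
  1 × S: no H
  Total hydrogens = 22.
Net charge +1.
Molecular formula: C14H22N3O2S+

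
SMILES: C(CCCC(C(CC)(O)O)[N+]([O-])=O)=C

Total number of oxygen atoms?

4

The symbol for oxygen appears 4 times in the SMILES.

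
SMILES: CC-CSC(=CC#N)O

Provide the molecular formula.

Heavy atoms from the SMILES: 6 C, 1 N, 1 O, 1 S.
Implicit hydrogens by atom environment:
  2 × C: 2 H each → 4
  2 × C: no H
  1 × C: 3 H
  1 × C: 1 H
  1 × N: no H
  1 × O: 1 H
  1 × S: no H
  Total hydrogens = 9.
Molecular formula: C6H9NOS

C6H9NOS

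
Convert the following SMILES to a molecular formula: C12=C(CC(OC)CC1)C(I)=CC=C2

C11H13IO

Heavy atoms from the SMILES: 11 C, 1 I, 1 O.
Implicit hydrogens by atom environment:
  3 × C: 2 H each → 6
  3 × C (aromatic): 1 H each → 3
  3 × C (aromatic): no H
  1 × C: 3 H
  1 × C: 1 H
  1 × I: no H
  1 × O: no H
  Total hydrogens = 13.
Molecular formula: C11H13IO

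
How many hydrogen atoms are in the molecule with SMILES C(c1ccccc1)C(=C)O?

10

Hydrogens are implicit in SMILES; fill each atom to its normal valence:
  5 × C (aromatic): 1 H each → 5
  2 × C: 2 H each → 4
  1 × C: no H
  1 × C (aromatic): no H
  1 × O: 1 H
  Total hydrogens = 10.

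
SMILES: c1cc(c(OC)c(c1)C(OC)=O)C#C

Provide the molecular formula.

C11H10O3

Heavy atoms from the SMILES: 11 C, 3 O.
Implicit hydrogens by atom environment:
  3 × C (aromatic): 1 H each → 3
  3 × C (aromatic): no H
  3 × O: no H
  2 × C: 3 H each → 6
  2 × C: no H
  1 × C: 1 H
  Total hydrogens = 10.
Molecular formula: C11H10O3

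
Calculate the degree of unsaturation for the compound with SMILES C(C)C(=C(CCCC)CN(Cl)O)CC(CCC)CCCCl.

1

Molecular formula from the SMILES: C17H33Cl2NO.
DoU = (2C + 2 + N − H − X)/2 = (2·17 + 2 + 1 − 33 − 2)/2 = 2/2 = 1.
(Structurally: 0 ring(s) + 1 π bond(s) = 1.)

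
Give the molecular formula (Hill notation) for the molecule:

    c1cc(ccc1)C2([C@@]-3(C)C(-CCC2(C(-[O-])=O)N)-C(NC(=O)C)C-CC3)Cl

C20H26ClN2O3-

Heavy atoms from the SMILES: 20 C, 1 Cl, 2 N, 3 O.
Implicit hydrogens by atom environment:
  5 × C: 2 H each → 10
  5 × C (aromatic): 1 H each → 5
  5 × C: no H
  2 × C: 3 H each → 6
  2 × C: 1 H each → 2
  2 × O: no H
  1 × C (aromatic): no H
  1 × Cl: no H
  1 × N: 2 H
  1 × N: 1 H
  1 × O (charge -1): no H
  Total hydrogens = 26.
Net charge -1.
Molecular formula: C20H26ClN2O3-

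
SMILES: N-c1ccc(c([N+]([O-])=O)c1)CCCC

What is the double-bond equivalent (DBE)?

Molecular formula from the SMILES: C10H14N2O2.
DoU = (2C + 2 + N − H − X)/2 = (2·10 + 2 + 2 − 14 − 0)/2 = 10/2 = 5.
(Structurally: 1 ring(s) + 4 π bond(s) = 5.)

5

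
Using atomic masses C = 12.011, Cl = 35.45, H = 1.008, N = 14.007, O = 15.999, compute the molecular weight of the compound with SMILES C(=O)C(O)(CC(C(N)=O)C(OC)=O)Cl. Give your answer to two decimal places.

223.61

Molecular formula: C7H10ClNO5.
M = 7×12.011 + 1×35.45 + 10×1.008 + 1×14.007 + 5×15.999 = 223.61 g/mol.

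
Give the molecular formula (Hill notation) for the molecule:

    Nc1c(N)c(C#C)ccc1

Heavy atoms from the SMILES: 8 C, 2 N.
Implicit hydrogens by atom environment:
  3 × C (aromatic): 1 H each → 3
  3 × C (aromatic): no H
  2 × N: 2 H each → 4
  1 × C: 1 H
  1 × C: no H
  Total hydrogens = 8.
Molecular formula: C8H8N2

C8H8N2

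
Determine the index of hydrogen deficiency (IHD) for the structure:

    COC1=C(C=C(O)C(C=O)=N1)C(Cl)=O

Molecular formula from the SMILES: C8H6ClNO4.
DoU = (2C + 2 + N − H − X)/2 = (2·8 + 2 + 1 − 6 − 1)/2 = 12/2 = 6.
(Structurally: 1 ring(s) + 5 π bond(s) = 6.)

6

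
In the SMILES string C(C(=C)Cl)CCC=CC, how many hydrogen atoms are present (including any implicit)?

Hydrogens are implicit in SMILES; fill each atom to its normal valence:
  4 × C: 2 H each → 8
  2 × C: 1 H each → 2
  1 × C: 3 H
  1 × C: no H
  1 × Cl: no H
  Total hydrogens = 13.

13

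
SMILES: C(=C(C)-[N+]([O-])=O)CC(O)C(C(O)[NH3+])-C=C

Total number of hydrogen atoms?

Hydrogens are implicit in SMILES; fill each atom to its normal valence:
  5 × C: 1 H each → 5
  2 × C: 2 H each → 4
  2 × O: 1 H each → 2
  1 × C: 3 H
  1 × C: no H
  1 × N (charge +1): 3 H
  1 × N (charge +1): no H
  1 × O: no H
  1 × O (charge -1): no H
  Total hydrogens = 17.

17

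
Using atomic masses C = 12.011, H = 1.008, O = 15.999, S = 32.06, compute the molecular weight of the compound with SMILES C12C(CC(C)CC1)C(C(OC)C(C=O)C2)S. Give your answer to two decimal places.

Molecular formula: C13H22O2S.
M = 13×12.011 + 22×1.008 + 2×15.999 + 1×32.06 = 242.38 g/mol.

242.38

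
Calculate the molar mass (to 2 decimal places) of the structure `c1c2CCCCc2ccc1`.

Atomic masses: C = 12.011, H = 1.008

Molecular formula: C10H12.
M = 10×12.011 + 12×1.008 = 132.21 g/mol.

132.21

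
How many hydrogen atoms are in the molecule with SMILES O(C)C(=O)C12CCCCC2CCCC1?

20

Hydrogens are implicit in SMILES; fill each atom to its normal valence:
  8 × C: 2 H each → 16
  2 × C: no H
  2 × O: no H
  1 × C: 3 H
  1 × C: 1 H
  Total hydrogens = 20.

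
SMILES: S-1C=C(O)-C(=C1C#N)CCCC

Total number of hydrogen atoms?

Hydrogens are implicit in SMILES; fill each atom to its normal valence:
  3 × C: 2 H each → 6
  3 × C (aromatic): no H
  1 × C: 3 H
  1 × C (aromatic): 1 H
  1 × C: no H
  1 × N: no H
  1 × O: 1 H
  1 × S (aromatic): no H
  Total hydrogens = 11.

11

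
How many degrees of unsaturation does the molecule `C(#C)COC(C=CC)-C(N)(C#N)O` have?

5

Molecular formula from the SMILES: C9H12N2O2.
DoU = (2C + 2 + N − H − X)/2 = (2·9 + 2 + 2 − 12 − 0)/2 = 10/2 = 5.
(Structurally: 0 ring(s) + 5 π bond(s) = 5.)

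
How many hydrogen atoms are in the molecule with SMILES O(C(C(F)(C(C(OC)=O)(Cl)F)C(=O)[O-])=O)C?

Hydrogens are implicit in SMILES; fill each atom to its normal valence:
  5 × C: no H
  5 × O: no H
  2 × C: 3 H each → 6
  2 × F: no H
  1 × Cl: no H
  1 × O (charge -1): no H
  Total hydrogens = 6.

6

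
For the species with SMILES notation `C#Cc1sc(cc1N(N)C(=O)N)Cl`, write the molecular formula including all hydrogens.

C7H6ClN3OS

Heavy atoms from the SMILES: 7 C, 1 Cl, 3 N, 1 O, 1 S.
Implicit hydrogens by atom environment:
  3 × C (aromatic): no H
  2 × C: no H
  2 × N: 2 H each → 4
  1 × C (aromatic): 1 H
  1 × C: 1 H
  1 × Cl: no H
  1 × N: no H
  1 × O: no H
  1 × S (aromatic): no H
  Total hydrogens = 6.
Molecular formula: C7H6ClN3OS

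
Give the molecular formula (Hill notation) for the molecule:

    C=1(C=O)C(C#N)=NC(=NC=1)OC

Heavy atoms from the SMILES: 7 C, 3 N, 2 O.
Implicit hydrogens by atom environment:
  3 × C (aromatic): no H
  2 × N (aromatic): no H
  2 × O: no H
  1 × C: 3 H
  1 × C (aromatic): 1 H
  1 × C: 1 H
  1 × C: no H
  1 × N: no H
  Total hydrogens = 5.
Molecular formula: C7H5N3O2

C7H5N3O2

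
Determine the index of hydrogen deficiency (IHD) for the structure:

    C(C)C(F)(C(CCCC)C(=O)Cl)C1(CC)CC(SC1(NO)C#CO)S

4

Molecular formula from the SMILES: C17H27ClFNO3S2.
DoU = (2C + 2 + N − H − X)/2 = (2·17 + 2 + 1 − 27 − 2)/2 = 8/2 = 4.
(Structurally: 1 ring(s) + 3 π bond(s) = 4.)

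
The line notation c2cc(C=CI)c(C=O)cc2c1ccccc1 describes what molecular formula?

Heavy atoms from the SMILES: 15 C, 1 I, 1 O.
Implicit hydrogens by atom environment:
  8 × C (aromatic): 1 H each → 8
  4 × C (aromatic): no H
  3 × C: 1 H each → 3
  1 × I: no H
  1 × O: no H
  Total hydrogens = 11.
Molecular formula: C15H11IO

C15H11IO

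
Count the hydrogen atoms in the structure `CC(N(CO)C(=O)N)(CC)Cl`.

13

Hydrogens are implicit in SMILES; fill each atom to its normal valence:
  2 × C: 3 H each → 6
  2 × C: 2 H each → 4
  2 × C: no H
  1 × Cl: no H
  1 × N: 2 H
  1 × N: no H
  1 × O: 1 H
  1 × O: no H
  Total hydrogens = 13.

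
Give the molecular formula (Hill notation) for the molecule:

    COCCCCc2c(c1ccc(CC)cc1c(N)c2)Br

C17H22BrNO

Heavy atoms from the SMILES: 1 Br, 17 C, 1 N, 1 O.
Implicit hydrogens by atom environment:
  6 × C (aromatic): no H
  5 × C: 2 H each → 10
  4 × C (aromatic): 1 H each → 4
  2 × C: 3 H each → 6
  1 × Br: no H
  1 × N: 2 H
  1 × O: no H
  Total hydrogens = 22.
Molecular formula: C17H22BrNO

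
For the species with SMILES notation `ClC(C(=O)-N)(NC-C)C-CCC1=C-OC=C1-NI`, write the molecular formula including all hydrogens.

Heavy atoms from the SMILES: 11 C, 1 Cl, 1 I, 3 N, 2 O.
Implicit hydrogens by atom environment:
  4 × C: 2 H each → 8
  2 × C (aromatic): 1 H each → 2
  2 × C (aromatic): no H
  2 × C: no H
  2 × N: 1 H each → 2
  1 × C: 3 H
  1 × Cl: no H
  1 × I: no H
  1 × N: 2 H
  1 × O (aromatic): no H
  1 × O: no H
  Total hydrogens = 17.
Molecular formula: C11H17ClIN3O2

C11H17ClIN3O2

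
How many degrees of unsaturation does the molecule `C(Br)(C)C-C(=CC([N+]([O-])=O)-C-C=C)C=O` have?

Molecular formula from the SMILES: C10H14BrNO3.
DoU = (2C + 2 + N − H − X)/2 = (2·10 + 2 + 1 − 14 − 1)/2 = 8/2 = 4.
(Structurally: 0 ring(s) + 4 π bond(s) = 4.)

4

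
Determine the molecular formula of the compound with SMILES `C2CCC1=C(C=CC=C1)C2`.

C10H12

Heavy atoms from the SMILES: 10 C.
Implicit hydrogens by atom environment:
  4 × C: 2 H each → 8
  4 × C (aromatic): 1 H each → 4
  2 × C (aromatic): no H
  Total hydrogens = 12.
Molecular formula: C10H12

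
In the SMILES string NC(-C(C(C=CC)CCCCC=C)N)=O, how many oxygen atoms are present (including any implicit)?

1

The symbol for oxygen appears 1 time in the SMILES.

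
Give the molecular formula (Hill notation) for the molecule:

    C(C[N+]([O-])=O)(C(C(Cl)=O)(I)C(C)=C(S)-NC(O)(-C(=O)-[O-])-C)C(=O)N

Heavy atoms from the SMILES: 11 C, 1 Cl, 1 I, 3 N, 7 O, 1 S.
Implicit hydrogens by atom environment:
  7 × C: no H
  4 × O: no H
  2 × C: 3 H each → 6
  2 × O (charge -1): no H
  1 × C: 2 H
  1 × C: 1 H
  1 × Cl: no H
  1 × I: no H
  1 × N: 2 H
  1 × N: 1 H
  1 × N (charge +1): no H
  1 × O: 1 H
  1 × S: 1 H
  Total hydrogens = 14.
Net charge -1.
Molecular formula: C11H14ClIN3O7S-

C11H14ClIN3O7S-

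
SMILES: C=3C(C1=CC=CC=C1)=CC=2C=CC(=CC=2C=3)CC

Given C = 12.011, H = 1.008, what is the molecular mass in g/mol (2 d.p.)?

Molecular formula: C18H16.
M = 18×12.011 + 16×1.008 = 232.33 g/mol.

232.33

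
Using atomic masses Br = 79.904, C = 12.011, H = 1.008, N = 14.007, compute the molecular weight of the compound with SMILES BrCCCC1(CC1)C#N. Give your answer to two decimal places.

Molecular formula: C7H10BrN.
M = 1×79.904 + 7×12.011 + 10×1.008 + 1×14.007 = 188.07 g/mol.

188.07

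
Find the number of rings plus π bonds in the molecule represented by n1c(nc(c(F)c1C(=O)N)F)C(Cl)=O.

Molecular formula from the SMILES: C6H2ClF2N3O2.
DoU = (2C + 2 + N − H − X)/2 = (2·6 + 2 + 3 − 2 − 3)/2 = 12/2 = 6.
(Structurally: 1 ring(s) + 5 π bond(s) = 6.)

6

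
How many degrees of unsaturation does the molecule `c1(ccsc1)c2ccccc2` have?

Molecular formula from the SMILES: C10H8S.
DoU = (2C + 2 + N − H − X)/2 = (2·10 + 2 + 0 − 8 − 0)/2 = 14/2 = 7.
(Structurally: 2 ring(s) + 5 π bond(s) = 7.)

7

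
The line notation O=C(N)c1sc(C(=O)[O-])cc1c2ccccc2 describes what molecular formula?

C12H8NO3S-

Heavy atoms from the SMILES: 12 C, 1 N, 3 O, 1 S.
Implicit hydrogens by atom environment:
  6 × C (aromatic): 1 H each → 6
  4 × C (aromatic): no H
  2 × C: no H
  2 × O: no H
  1 × N: 2 H
  1 × O (charge -1): no H
  1 × S (aromatic): no H
  Total hydrogens = 8.
Net charge -1.
Molecular formula: C12H8NO3S-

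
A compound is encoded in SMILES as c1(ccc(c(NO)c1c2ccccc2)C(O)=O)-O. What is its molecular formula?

C13H11NO4

Heavy atoms from the SMILES: 13 C, 1 N, 4 O.
Implicit hydrogens by atom environment:
  7 × C (aromatic): 1 H each → 7
  5 × C (aromatic): no H
  3 × O: 1 H each → 3
  1 × C: no H
  1 × N: 1 H
  1 × O: no H
  Total hydrogens = 11.
Molecular formula: C13H11NO4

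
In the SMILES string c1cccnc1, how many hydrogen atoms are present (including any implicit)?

5

Hydrogens are implicit in SMILES; fill each atom to its normal valence:
  5 × C (aromatic): 1 H each → 5
  1 × N (aromatic): no H
  Total hydrogens = 5.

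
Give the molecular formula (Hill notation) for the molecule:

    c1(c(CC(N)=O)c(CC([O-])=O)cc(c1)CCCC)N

Heavy atoms from the SMILES: 14 C, 2 N, 3 O.
Implicit hydrogens by atom environment:
  5 × C: 2 H each → 10
  4 × C (aromatic): no H
  2 × C (aromatic): 1 H each → 2
  2 × C: no H
  2 × N: 2 H each → 4
  2 × O: no H
  1 × C: 3 H
  1 × O (charge -1): no H
  Total hydrogens = 19.
Net charge -1.
Molecular formula: C14H19N2O3-

C14H19N2O3-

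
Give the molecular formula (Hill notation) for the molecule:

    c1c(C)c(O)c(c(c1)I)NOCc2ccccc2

C14H14INO2

Heavy atoms from the SMILES: 14 C, 1 I, 1 N, 2 O.
Implicit hydrogens by atom environment:
  7 × C (aromatic): 1 H each → 7
  5 × C (aromatic): no H
  1 × C: 3 H
  1 × C: 2 H
  1 × I: no H
  1 × N: 1 H
  1 × O: 1 H
  1 × O: no H
  Total hydrogens = 14.
Molecular formula: C14H14INO2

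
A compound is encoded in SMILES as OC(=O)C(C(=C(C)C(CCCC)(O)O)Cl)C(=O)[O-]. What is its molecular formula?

Heavy atoms from the SMILES: 11 C, 1 Cl, 6 O.
Implicit hydrogens by atom environment:
  5 × C: no H
  3 × C: 2 H each → 6
  3 × O: 1 H each → 3
  2 × C: 3 H each → 6
  2 × O: no H
  1 × C: 1 H
  1 × Cl: no H
  1 × O (charge -1): no H
  Total hydrogens = 16.
Net charge -1.
Molecular formula: C11H16ClO6-

C11H16ClO6-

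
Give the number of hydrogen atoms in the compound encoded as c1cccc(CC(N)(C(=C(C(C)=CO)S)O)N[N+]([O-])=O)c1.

Hydrogens are implicit in SMILES; fill each atom to its normal valence:
  5 × C (aromatic): 1 H each → 5
  4 × C: no H
  2 × O: 1 H each → 2
  1 × C: 3 H
  1 × C: 2 H
  1 × C: 1 H
  1 × C (aromatic): no H
  1 × N: 2 H
  1 × N: 1 H
  1 × N (charge +1): no H
  1 × O: no H
  1 × O (charge -1): no H
  1 × S: 1 H
  Total hydrogens = 17.

17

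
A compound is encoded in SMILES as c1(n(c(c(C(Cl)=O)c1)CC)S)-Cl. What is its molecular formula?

C7H7Cl2NOS

Heavy atoms from the SMILES: 7 C, 2 Cl, 1 N, 1 O, 1 S.
Implicit hydrogens by atom environment:
  3 × C (aromatic): no H
  2 × Cl: no H
  1 × C: 3 H
  1 × C: 2 H
  1 × C (aromatic): 1 H
  1 × C: no H
  1 × N (aromatic): no H
  1 × O: no H
  1 × S: 1 H
  Total hydrogens = 7.
Molecular formula: C7H7Cl2NOS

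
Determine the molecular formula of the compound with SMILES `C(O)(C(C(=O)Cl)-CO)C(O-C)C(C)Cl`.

Heavy atoms from the SMILES: 8 C, 2 Cl, 4 O.
Implicit hydrogens by atom environment:
  4 × C: 1 H each → 4
  2 × C: 3 H each → 6
  2 × Cl: no H
  2 × O: 1 H each → 2
  2 × O: no H
  1 × C: 2 H
  1 × C: no H
  Total hydrogens = 14.
Molecular formula: C8H14Cl2O4

C8H14Cl2O4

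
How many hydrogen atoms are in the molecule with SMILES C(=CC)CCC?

12

Hydrogens are implicit in SMILES; fill each atom to its normal valence:
  2 × C: 3 H each → 6
  2 × C: 2 H each → 4
  2 × C: 1 H each → 2
  Total hydrogens = 12.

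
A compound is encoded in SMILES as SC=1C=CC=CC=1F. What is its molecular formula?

C6H5FS

Heavy atoms from the SMILES: 6 C, 1 F, 1 S.
Implicit hydrogens by atom environment:
  4 × C (aromatic): 1 H each → 4
  2 × C (aromatic): no H
  1 × F: no H
  1 × S: 1 H
  Total hydrogens = 5.
Molecular formula: C6H5FS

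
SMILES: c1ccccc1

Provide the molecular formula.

C6H6

Heavy atoms from the SMILES: 6 C.
Implicit hydrogens by atom environment:
  6 × C (aromatic): 1 H each → 6
  Total hydrogens = 6.
Molecular formula: C6H6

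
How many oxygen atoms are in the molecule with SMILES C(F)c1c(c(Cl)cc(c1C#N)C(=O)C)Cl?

The symbol for oxygen appears 1 time in the SMILES.

1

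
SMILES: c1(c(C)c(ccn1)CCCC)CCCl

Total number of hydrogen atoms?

18

Hydrogens are implicit in SMILES; fill each atom to its normal valence:
  5 × C: 2 H each → 10
  3 × C (aromatic): no H
  2 × C: 3 H each → 6
  2 × C (aromatic): 1 H each → 2
  1 × Cl: no H
  1 × N (aromatic): no H
  Total hydrogens = 18.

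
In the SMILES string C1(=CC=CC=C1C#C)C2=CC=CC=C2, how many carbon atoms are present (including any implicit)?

14

The symbol for carbon appears 14 times in the SMILES.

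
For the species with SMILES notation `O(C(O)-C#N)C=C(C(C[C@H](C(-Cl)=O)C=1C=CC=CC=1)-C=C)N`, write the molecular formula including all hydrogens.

Heavy atoms from the SMILES: 16 C, 1 Cl, 2 N, 3 O.
Implicit hydrogens by atom environment:
  5 × C: 1 H each → 5
  5 × C (aromatic): 1 H each → 5
  3 × C: no H
  2 × C: 2 H each → 4
  2 × O: no H
  1 × C (aromatic): no H
  1 × Cl: no H
  1 × N: 2 H
  1 × N: no H
  1 × O: 1 H
  Total hydrogens = 17.
Molecular formula: C16H17ClN2O3

C16H17ClN2O3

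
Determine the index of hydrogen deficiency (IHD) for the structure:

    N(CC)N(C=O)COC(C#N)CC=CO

4

Molecular formula from the SMILES: C9H15N3O3.
DoU = (2C + 2 + N − H − X)/2 = (2·9 + 2 + 3 − 15 − 0)/2 = 8/2 = 4.
(Structurally: 0 ring(s) + 4 π bond(s) = 4.)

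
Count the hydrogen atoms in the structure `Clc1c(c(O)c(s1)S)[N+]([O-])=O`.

Hydrogens are implicit in SMILES; fill each atom to its normal valence:
  4 × C (aromatic): no H
  1 × Cl: no H
  1 × N (charge +1): no H
  1 × O: 1 H
  1 × O: no H
  1 × O (charge -1): no H
  1 × S: 1 H
  1 × S (aromatic): no H
  Total hydrogens = 2.

2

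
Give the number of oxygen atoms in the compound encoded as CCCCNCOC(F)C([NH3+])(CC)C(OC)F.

The symbol for oxygen appears 2 times in the SMILES.

2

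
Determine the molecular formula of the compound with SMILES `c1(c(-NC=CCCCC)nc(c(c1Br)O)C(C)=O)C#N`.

Heavy atoms from the SMILES: 1 Br, 14 C, 3 N, 2 O.
Implicit hydrogens by atom environment:
  5 × C (aromatic): no H
  3 × C: 2 H each → 6
  2 × C: 3 H each → 6
  2 × C: 1 H each → 2
  2 × C: no H
  1 × Br: no H
  1 × N: 1 H
  1 × N (aromatic): no H
  1 × N: no H
  1 × O: 1 H
  1 × O: no H
  Total hydrogens = 16.
Molecular formula: C14H16BrN3O2

C14H16BrN3O2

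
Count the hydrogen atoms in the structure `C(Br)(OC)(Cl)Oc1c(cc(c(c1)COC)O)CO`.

Hydrogens are implicit in SMILES; fill each atom to its normal valence:
  4 × C (aromatic): no H
  3 × O: no H
  2 × C: 3 H each → 6
  2 × C: 2 H each → 4
  2 × C (aromatic): 1 H each → 2
  2 × O: 1 H each → 2
  1 × Br: no H
  1 × C: no H
  1 × Cl: no H
  Total hydrogens = 14.

14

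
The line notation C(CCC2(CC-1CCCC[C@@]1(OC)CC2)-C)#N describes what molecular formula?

C15H25NO

Heavy atoms from the SMILES: 15 C, 1 N, 1 O.
Implicit hydrogens by atom environment:
  9 × C: 2 H each → 18
  3 × C: no H
  2 × C: 3 H each → 6
  1 × C: 1 H
  1 × N: no H
  1 × O: no H
  Total hydrogens = 25.
Molecular formula: C15H25NO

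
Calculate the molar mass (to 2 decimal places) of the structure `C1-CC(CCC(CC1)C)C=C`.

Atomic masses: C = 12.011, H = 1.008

Molecular formula: C11H20.
M = 11×12.011 + 20×1.008 = 152.28 g/mol.

152.28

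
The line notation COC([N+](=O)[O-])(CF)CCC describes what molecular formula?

Heavy atoms from the SMILES: 6 C, 1 F, 1 N, 3 O.
Implicit hydrogens by atom environment:
  3 × C: 2 H each → 6
  2 × C: 3 H each → 6
  2 × O: no H
  1 × C: no H
  1 × F: no H
  1 × N (charge +1): no H
  1 × O (charge -1): no H
  Total hydrogens = 12.
Molecular formula: C6H12FNO3

C6H12FNO3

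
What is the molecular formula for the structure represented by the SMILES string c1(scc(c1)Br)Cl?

Heavy atoms from the SMILES: 1 Br, 4 C, 1 Cl, 1 S.
Implicit hydrogens by atom environment:
  2 × C (aromatic): 1 H each → 2
  2 × C (aromatic): no H
  1 × Br: no H
  1 × Cl: no H
  1 × S (aromatic): no H
  Total hydrogens = 2.
Molecular formula: C4H2BrClS

C4H2BrClS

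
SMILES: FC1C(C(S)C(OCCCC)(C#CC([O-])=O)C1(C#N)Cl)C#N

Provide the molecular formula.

C14H13ClFN2O3S-

Heavy atoms from the SMILES: 14 C, 1 Cl, 1 F, 2 N, 3 O, 1 S.
Implicit hydrogens by atom environment:
  7 × C: no H
  3 × C: 2 H each → 6
  3 × C: 1 H each → 3
  2 × N: no H
  2 × O: no H
  1 × C: 3 H
  1 × Cl: no H
  1 × F: no H
  1 × O (charge -1): no H
  1 × S: 1 H
  Total hydrogens = 13.
Net charge -1.
Molecular formula: C14H13ClFN2O3S-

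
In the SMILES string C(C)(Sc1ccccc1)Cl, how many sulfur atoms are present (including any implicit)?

The symbol for sulfur appears 1 time in the SMILES.

1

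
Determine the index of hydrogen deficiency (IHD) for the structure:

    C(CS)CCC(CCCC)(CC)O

0

Molecular formula from the SMILES: C11H24OS.
DoU = (2C + 2 + N − H − X)/2 = (2·11 + 2 + 0 − 24 − 0)/2 = 0/2 = 0.
(Structurally: 0 ring(s) + 0 π bond(s) = 0.)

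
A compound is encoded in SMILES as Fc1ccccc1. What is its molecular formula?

C6H5F

Heavy atoms from the SMILES: 6 C, 1 F.
Implicit hydrogens by atom environment:
  5 × C (aromatic): 1 H each → 5
  1 × C (aromatic): no H
  1 × F: no H
  Total hydrogens = 5.
Molecular formula: C6H5F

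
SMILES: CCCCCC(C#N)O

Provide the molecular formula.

C7H13NO

Heavy atoms from the SMILES: 7 C, 1 N, 1 O.
Implicit hydrogens by atom environment:
  4 × C: 2 H each → 8
  1 × C: 3 H
  1 × C: 1 H
  1 × C: no H
  1 × N: no H
  1 × O: 1 H
  Total hydrogens = 13.
Molecular formula: C7H13NO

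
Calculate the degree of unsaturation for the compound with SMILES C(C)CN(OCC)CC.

0

Molecular formula from the SMILES: C7H17NO.
DoU = (2C + 2 + N − H − X)/2 = (2·7 + 2 + 1 − 17 − 0)/2 = 0/2 = 0.
(Structurally: 0 ring(s) + 0 π bond(s) = 0.)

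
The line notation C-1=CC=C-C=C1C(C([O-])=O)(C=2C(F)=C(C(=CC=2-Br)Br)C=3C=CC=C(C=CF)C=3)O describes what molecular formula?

Heavy atoms from the SMILES: 2 Br, 22 C, 2 F, 3 O.
Implicit hydrogens by atom environment:
  10 × C (aromatic): 1 H each → 10
  8 × C (aromatic): no H
  2 × Br: no H
  2 × C: 1 H each → 2
  2 × C: no H
  2 × F: no H
  1 × O: 1 H
  1 × O: no H
  1 × O (charge -1): no H
  Total hydrogens = 13.
Net charge -1.
Molecular formula: C22H13Br2F2O3-

C22H13Br2F2O3-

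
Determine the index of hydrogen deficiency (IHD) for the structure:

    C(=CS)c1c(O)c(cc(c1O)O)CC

Molecular formula from the SMILES: C10H12O3S.
DoU = (2C + 2 + N − H − X)/2 = (2·10 + 2 + 0 − 12 − 0)/2 = 10/2 = 5.
(Structurally: 1 ring(s) + 4 π bond(s) = 5.)

5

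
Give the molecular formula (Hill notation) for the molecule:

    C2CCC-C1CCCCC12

Heavy atoms from the SMILES: 10 C.
Implicit hydrogens by atom environment:
  8 × C: 2 H each → 16
  2 × C: 1 H each → 2
  Total hydrogens = 18.
Molecular formula: C10H18

C10H18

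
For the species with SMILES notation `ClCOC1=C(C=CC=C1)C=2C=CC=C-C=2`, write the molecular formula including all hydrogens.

Heavy atoms from the SMILES: 13 C, 1 Cl, 1 O.
Implicit hydrogens by atom environment:
  9 × C (aromatic): 1 H each → 9
  3 × C (aromatic): no H
  1 × C: 2 H
  1 × Cl: no H
  1 × O: no H
  Total hydrogens = 11.
Molecular formula: C13H11ClO

C13H11ClO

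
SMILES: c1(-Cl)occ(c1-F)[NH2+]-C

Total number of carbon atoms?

The symbol for carbon appears 5 times in the SMILES. Lowercase c denotes aromatic carbon and counts toward C.

5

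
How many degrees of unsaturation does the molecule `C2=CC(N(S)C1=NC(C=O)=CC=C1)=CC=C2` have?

9

Molecular formula from the SMILES: C12H10N2OS.
DoU = (2C + 2 + N − H − X)/2 = (2·12 + 2 + 2 − 10 − 0)/2 = 18/2 = 9.
(Structurally: 2 ring(s) + 7 π bond(s) = 9.)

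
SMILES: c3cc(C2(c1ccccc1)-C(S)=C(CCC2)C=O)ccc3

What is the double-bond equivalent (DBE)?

Molecular formula from the SMILES: C19H18OS.
DoU = (2C + 2 + N − H − X)/2 = (2·19 + 2 + 0 − 18 − 0)/2 = 22/2 = 11.
(Structurally: 3 ring(s) + 8 π bond(s) = 11.)

11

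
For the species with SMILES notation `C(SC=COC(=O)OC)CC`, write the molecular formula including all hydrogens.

Heavy atoms from the SMILES: 7 C, 3 O, 1 S.
Implicit hydrogens by atom environment:
  3 × O: no H
  2 × C: 3 H each → 6
  2 × C: 2 H each → 4
  2 × C: 1 H each → 2
  1 × C: no H
  1 × S: no H
  Total hydrogens = 12.
Molecular formula: C7H12O3S

C7H12O3S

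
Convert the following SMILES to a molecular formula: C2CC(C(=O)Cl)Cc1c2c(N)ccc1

Heavy atoms from the SMILES: 11 C, 1 Cl, 1 N, 1 O.
Implicit hydrogens by atom environment:
  3 × C: 2 H each → 6
  3 × C (aromatic): 1 H each → 3
  3 × C (aromatic): no H
  1 × C: 1 H
  1 × C: no H
  1 × Cl: no H
  1 × N: 2 H
  1 × O: no H
  Total hydrogens = 12.
Molecular formula: C11H12ClNO

C11H12ClNO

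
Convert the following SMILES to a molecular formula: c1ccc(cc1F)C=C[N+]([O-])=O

Heavy atoms from the SMILES: 8 C, 1 F, 1 N, 2 O.
Implicit hydrogens by atom environment:
  4 × C (aromatic): 1 H each → 4
  2 × C: 1 H each → 2
  2 × C (aromatic): no H
  1 × F: no H
  1 × N (charge +1): no H
  1 × O: no H
  1 × O (charge -1): no H
  Total hydrogens = 6.
Molecular formula: C8H6FNO2

C8H6FNO2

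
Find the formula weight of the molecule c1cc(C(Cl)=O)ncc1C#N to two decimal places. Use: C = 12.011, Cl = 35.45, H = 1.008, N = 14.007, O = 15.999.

Molecular formula: C7H3ClN2O.
M = 7×12.011 + 1×35.45 + 3×1.008 + 2×14.007 + 1×15.999 = 166.56 g/mol.

166.56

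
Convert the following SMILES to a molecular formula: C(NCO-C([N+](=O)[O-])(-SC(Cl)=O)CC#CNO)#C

Heavy atoms from the SMILES: 8 C, 1 Cl, 3 N, 5 O, 1 S.
Implicit hydrogens by atom environment:
  5 × C: no H
  3 × O: no H
  2 × C: 2 H each → 4
  2 × N: 1 H each → 2
  1 × C: 1 H
  1 × Cl: no H
  1 × N (charge +1): no H
  1 × O: 1 H
  1 × O (charge -1): no H
  1 × S: no H
  Total hydrogens = 8.
Molecular formula: C8H8ClN3O5S

C8H8ClN3O5S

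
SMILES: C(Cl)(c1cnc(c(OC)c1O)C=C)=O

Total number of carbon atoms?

9

The symbol for carbon appears 9 times in the SMILES. Lowercase c denotes aromatic carbon and counts toward C.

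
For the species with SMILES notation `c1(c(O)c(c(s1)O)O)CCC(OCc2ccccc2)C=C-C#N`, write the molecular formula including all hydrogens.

C17H17NO4S

Heavy atoms from the SMILES: 17 C, 1 N, 4 O, 1 S.
Implicit hydrogens by atom environment:
  5 × C (aromatic): 1 H each → 5
  5 × C (aromatic): no H
  3 × C: 2 H each → 6
  3 × C: 1 H each → 3
  3 × O: 1 H each → 3
  1 × C: no H
  1 × N: no H
  1 × O: no H
  1 × S (aromatic): no H
  Total hydrogens = 17.
Molecular formula: C17H17NO4S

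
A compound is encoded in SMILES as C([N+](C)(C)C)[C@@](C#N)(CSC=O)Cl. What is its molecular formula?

C8H14ClN2OS+

Heavy atoms from the SMILES: 8 C, 1 Cl, 2 N, 1 O, 1 S.
Implicit hydrogens by atom environment:
  3 × C: 3 H each → 9
  2 × C: 2 H each → 4
  2 × C: no H
  1 × C: 1 H
  1 × Cl: no H
  1 × N: no H
  1 × N (charge +1): no H
  1 × O: no H
  1 × S: no H
  Total hydrogens = 14.
Net charge +1.
Molecular formula: C8H14ClN2OS+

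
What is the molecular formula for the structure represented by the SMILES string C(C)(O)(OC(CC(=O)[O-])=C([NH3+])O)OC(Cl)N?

C7H13ClN2O6

Heavy atoms from the SMILES: 7 C, 1 Cl, 2 N, 6 O.
Implicit hydrogens by atom environment:
  4 × C: no H
  3 × O: no H
  2 × O: 1 H each → 2
  1 × C: 3 H
  1 × C: 2 H
  1 × C: 1 H
  1 × Cl: no H
  1 × N (charge +1): 3 H
  1 × N: 2 H
  1 × O (charge -1): no H
  Total hydrogens = 13.
Molecular formula: C7H13ClN2O6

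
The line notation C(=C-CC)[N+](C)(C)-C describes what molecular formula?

Heavy atoms from the SMILES: 7 C, 1 N.
Implicit hydrogens by atom environment:
  4 × C: 3 H each → 12
  2 × C: 1 H each → 2
  1 × C: 2 H
  1 × N (charge +1): no H
  Total hydrogens = 16.
Net charge +1.
Molecular formula: C7H16N+

C7H16N+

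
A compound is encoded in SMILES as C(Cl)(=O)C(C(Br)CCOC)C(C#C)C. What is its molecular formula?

Heavy atoms from the SMILES: 1 Br, 10 C, 1 Cl, 2 O.
Implicit hydrogens by atom environment:
  4 × C: 1 H each → 4
  2 × C: 3 H each → 6
  2 × C: 2 H each → 4
  2 × C: no H
  2 × O: no H
  1 × Br: no H
  1 × Cl: no H
  Total hydrogens = 14.
Molecular formula: C10H14BrClO2

C10H14BrClO2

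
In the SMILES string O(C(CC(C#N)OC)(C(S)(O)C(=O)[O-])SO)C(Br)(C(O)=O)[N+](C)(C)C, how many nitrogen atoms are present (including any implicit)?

The symbol for nitrogen appears 2 times in the SMILES.

2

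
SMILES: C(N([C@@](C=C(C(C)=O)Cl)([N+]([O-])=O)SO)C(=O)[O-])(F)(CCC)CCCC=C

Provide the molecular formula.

Heavy atoms from the SMILES: 15 C, 1 Cl, 1 F, 2 N, 6 O, 1 S.
Implicit hydrogens by atom environment:
  6 × C: 2 H each → 12
  5 × C: no H
  3 × O: no H
  2 × C: 3 H each → 6
  2 × C: 1 H each → 2
  2 × O (charge -1): no H
  1 × Cl: no H
  1 × F: no H
  1 × N: no H
  1 × N (charge +1): no H
  1 × O: 1 H
  1 × S: no H
  Total hydrogens = 21.
Net charge -1.
Molecular formula: C15H21ClFN2O6S-

C15H21ClFN2O6S-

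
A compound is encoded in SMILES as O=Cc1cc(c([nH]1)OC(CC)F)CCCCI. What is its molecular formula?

C12H17FINO2

Heavy atoms from the SMILES: 12 C, 1 F, 1 I, 1 N, 2 O.
Implicit hydrogens by atom environment:
  5 × C: 2 H each → 10
  3 × C (aromatic): no H
  2 × C: 1 H each → 2
  2 × O: no H
  1 × C: 3 H
  1 × C (aromatic): 1 H
  1 × F: no H
  1 × I: no H
  1 × N (aromatic): 1 H
  Total hydrogens = 17.
Molecular formula: C12H17FINO2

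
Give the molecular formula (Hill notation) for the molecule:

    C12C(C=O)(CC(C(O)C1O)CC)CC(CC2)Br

Heavy atoms from the SMILES: 1 Br, 13 C, 3 O.
Implicit hydrogens by atom environment:
  6 × C: 1 H each → 6
  5 × C: 2 H each → 10
  2 × O: 1 H each → 2
  1 × Br: no H
  1 × C: 3 H
  1 × C: no H
  1 × O: no H
  Total hydrogens = 21.
Molecular formula: C13H21BrO3

C13H21BrO3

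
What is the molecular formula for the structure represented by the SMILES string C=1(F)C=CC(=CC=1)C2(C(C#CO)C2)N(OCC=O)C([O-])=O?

C14H11FNO5-

Heavy atoms from the SMILES: 14 C, 1 F, 1 N, 5 O.
Implicit hydrogens by atom environment:
  4 × C (aromatic): 1 H each → 4
  4 × C: no H
  3 × O: no H
  2 × C: 2 H each → 4
  2 × C: 1 H each → 2
  2 × C (aromatic): no H
  1 × F: no H
  1 × N: no H
  1 × O: 1 H
  1 × O (charge -1): no H
  Total hydrogens = 11.
Net charge -1.
Molecular formula: C14H11FNO5-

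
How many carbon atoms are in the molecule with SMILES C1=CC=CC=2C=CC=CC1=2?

10

The symbol for carbon appears 10 times in the SMILES.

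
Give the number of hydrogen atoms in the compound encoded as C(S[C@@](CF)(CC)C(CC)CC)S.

Hydrogens are implicit in SMILES; fill each atom to its normal valence:
  5 × C: 2 H each → 10
  3 × C: 3 H each → 9
  1 × C: 1 H
  1 × C: no H
  1 × F: no H
  1 × S: 1 H
  1 × S: no H
  Total hydrogens = 21.

21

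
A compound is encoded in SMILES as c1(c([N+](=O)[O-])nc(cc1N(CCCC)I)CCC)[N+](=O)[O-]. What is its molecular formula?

Heavy atoms from the SMILES: 12 C, 1 I, 4 N, 4 O.
Implicit hydrogens by atom environment:
  5 × C: 2 H each → 10
  4 × C (aromatic): no H
  2 × C: 3 H each → 6
  2 × N (charge +1): no H
  2 × O: no H
  2 × O (charge -1): no H
  1 × C (aromatic): 1 H
  1 × I: no H
  1 × N (aromatic): no H
  1 × N: no H
  Total hydrogens = 17.
Molecular formula: C12H17IN4O4

C12H17IN4O4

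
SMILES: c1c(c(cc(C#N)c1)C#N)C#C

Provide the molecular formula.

Heavy atoms from the SMILES: 10 C, 2 N.
Implicit hydrogens by atom environment:
  3 × C (aromatic): 1 H each → 3
  3 × C (aromatic): no H
  3 × C: no H
  2 × N: no H
  1 × C: 1 H
  Total hydrogens = 4.
Molecular formula: C10H4N2

C10H4N2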